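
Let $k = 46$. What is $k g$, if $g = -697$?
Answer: $-32062$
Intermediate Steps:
$k g = 46 \left(-697\right) = -32062$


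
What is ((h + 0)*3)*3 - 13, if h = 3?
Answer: 14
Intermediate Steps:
((h + 0)*3)*3 - 13 = ((3 + 0)*3)*3 - 13 = (3*3)*3 - 13 = 9*3 - 13 = 27 - 13 = 14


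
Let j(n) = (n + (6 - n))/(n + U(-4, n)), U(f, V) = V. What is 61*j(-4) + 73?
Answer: 109/4 ≈ 27.250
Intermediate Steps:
j(n) = 3/n (j(n) = (n + (6 - n))/(n + n) = 6/((2*n)) = 6*(1/(2*n)) = 3/n)
61*j(-4) + 73 = 61*(3/(-4)) + 73 = 61*(3*(-1/4)) + 73 = 61*(-3/4) + 73 = -183/4 + 73 = 109/4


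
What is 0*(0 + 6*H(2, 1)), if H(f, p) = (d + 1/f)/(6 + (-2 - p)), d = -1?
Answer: 0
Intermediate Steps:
H(f, p) = (-1 + 1/f)/(4 - p) (H(f, p) = (-1 + 1/f)/(6 + (-2 - p)) = (-1 + 1/f)/(4 - p))
0*(0 + 6*H(2, 1)) = 0*(0 + 6*((-1 + 2)/(2*(-4 + 1)))) = 0*(0 + 6*((½)*1/(-3))) = 0*(0 + 6*((½)*(-⅓)*1)) = 0*(0 + 6*(-⅙)) = 0*(0 - 1) = 0*(-1) = 0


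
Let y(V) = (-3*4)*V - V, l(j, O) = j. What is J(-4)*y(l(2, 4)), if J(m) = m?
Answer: 104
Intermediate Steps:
y(V) = -13*V (y(V) = -12*V - V = -13*V)
J(-4)*y(l(2, 4)) = -(-52)*2 = -4*(-26) = 104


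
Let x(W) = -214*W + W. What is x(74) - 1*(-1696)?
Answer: -14066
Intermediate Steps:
x(W) = -213*W
x(74) - 1*(-1696) = -213*74 - 1*(-1696) = -15762 + 1696 = -14066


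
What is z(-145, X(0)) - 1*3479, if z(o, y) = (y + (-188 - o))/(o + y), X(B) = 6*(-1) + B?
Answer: -525280/151 ≈ -3478.7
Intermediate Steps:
X(B) = -6 + B
z(o, y) = (-188 + y - o)/(o + y)
z(-145, X(0)) - 1*3479 = (-188 + (-6 + 0) - 1*(-145))/(-145 + (-6 + 0)) - 1*3479 = (-188 - 6 + 145)/(-145 - 6) - 3479 = -49/(-151) - 3479 = -1/151*(-49) - 3479 = 49/151 - 3479 = -525280/151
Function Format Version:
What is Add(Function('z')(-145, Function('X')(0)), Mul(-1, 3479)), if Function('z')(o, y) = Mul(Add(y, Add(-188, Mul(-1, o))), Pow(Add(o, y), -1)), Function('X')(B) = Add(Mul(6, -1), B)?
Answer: Rational(-525280, 151) ≈ -3478.7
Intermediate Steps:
Function('X')(B) = Add(-6, B)
Function('z')(o, y) = Mul(Pow(Add(o, y), -1), Add(-188, y, Mul(-1, o))) (Function('z')(o, y) = Mul(Add(-188, y, Mul(-1, o)), Pow(Add(o, y), -1)) = Mul(Pow(Add(o, y), -1), Add(-188, y, Mul(-1, o))))
Add(Function('z')(-145, Function('X')(0)), Mul(-1, 3479)) = Add(Mul(Pow(Add(-145, Add(-6, 0)), -1), Add(-188, Add(-6, 0), Mul(-1, -145))), Mul(-1, 3479)) = Add(Mul(Pow(Add(-145, -6), -1), Add(-188, -6, 145)), -3479) = Add(Mul(Pow(-151, -1), -49), -3479) = Add(Mul(Rational(-1, 151), -49), -3479) = Add(Rational(49, 151), -3479) = Rational(-525280, 151)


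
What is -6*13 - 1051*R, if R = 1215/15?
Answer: -85209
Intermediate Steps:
R = 81 (R = 1215*(1/15) = 81)
-6*13 - 1051*R = -6*13 - 1051*81 = -78 - 85131 = -85209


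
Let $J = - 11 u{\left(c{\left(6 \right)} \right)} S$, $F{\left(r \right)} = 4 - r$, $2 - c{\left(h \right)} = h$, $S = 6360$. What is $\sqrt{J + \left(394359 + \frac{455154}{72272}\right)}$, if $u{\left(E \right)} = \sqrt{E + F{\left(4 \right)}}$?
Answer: $\frac{\sqrt{128741586278634 - 45677251150080 i}}{18068} \approx 637.5 - 109.74 i$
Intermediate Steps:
$c{\left(h \right)} = 2 - h$
$u{\left(E \right)} = \sqrt{E}$ ($u{\left(E \right)} = \sqrt{E + \left(4 - 4\right)} = \sqrt{E + 0} = \sqrt{E}$)
$J = - 139920 i$ ($J = - 11 \sqrt{2 - 6} \cdot 6360 = - 11 \sqrt{-4} \cdot 6360 = - 11 \cdot 2 i 6360 = - 22 i 6360 = - 139920 i \approx - 1.3992 \cdot 10^{5} i$)
$\sqrt{J + \left(394359 + \frac{455154}{72272}\right)} = \sqrt{- 139920 i + \left(394359 + \frac{455154}{72272}\right)} = \sqrt{- 139920 i + \left(394359 + 455154 \cdot \frac{1}{72272}\right)} = \sqrt{- 139920 i + \left(394359 + \frac{227577}{36136}\right)} = \sqrt{- 139920 i + \frac{14250784401}{36136}} = \sqrt{\frac{14250784401}{36136} - 139920 i}$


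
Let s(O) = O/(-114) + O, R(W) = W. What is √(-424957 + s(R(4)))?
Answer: I*√1380672411/57 ≈ 651.88*I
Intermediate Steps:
s(O) = 113*O/114 (s(O) = O*(-1/114) + O = -O/114 + O = 113*O/114)
√(-424957 + s(R(4))) = √(-424957 + (113/114)*4) = √(-424957 + 226/57) = √(-24222323/57) = I*√1380672411/57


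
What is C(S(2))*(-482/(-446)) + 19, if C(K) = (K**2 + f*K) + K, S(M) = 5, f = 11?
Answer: 24722/223 ≈ 110.86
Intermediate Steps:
C(K) = K**2 + 12*K (C(K) = (K**2 + 11*K) + K = K**2 + 12*K)
C(S(2))*(-482/(-446)) + 19 = (5*(12 + 5))*(-482/(-446)) + 19 = (5*17)*(-482*(-1/446)) + 19 = 85*(241/223) + 19 = 20485/223 + 19 = 24722/223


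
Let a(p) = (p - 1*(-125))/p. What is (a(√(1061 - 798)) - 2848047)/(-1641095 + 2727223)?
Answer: -1424023/543064 + 125*√263/285651664 ≈ -2.6222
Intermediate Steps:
a(p) = (125 + p)/p (a(p) = (p + 125)/p = (125 + p)/p)
(a(√(1061 - 798)) - 2848047)/(-1641095 + 2727223) = ((125 + √(1061 - 798))/(√(1061 - 798)) - 2848047)/(-1641095 + 2727223) = ((125 + √263)/(√263) - 2848047)/1086128 = ((√263/263)*(125 + √263) - 2848047)*(1/1086128) = (√263*(125 + √263)/263 - 2848047)*(1/1086128) = (-2848047 + √263*(125 + √263)/263)*(1/1086128) = -2848047/1086128 + √263*(125 + √263)/285651664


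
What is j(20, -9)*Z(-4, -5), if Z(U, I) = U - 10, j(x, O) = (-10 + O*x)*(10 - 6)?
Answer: 10640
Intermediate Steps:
j(x, O) = -40 + 4*O*x (j(x, O) = (-10 + O*x)*4 = -40 + 4*O*x)
Z(U, I) = -10 + U
j(20, -9)*Z(-4, -5) = (-40 + 4*(-9)*20)*(-10 - 4) = (-40 - 720)*(-14) = -760*(-14) = 10640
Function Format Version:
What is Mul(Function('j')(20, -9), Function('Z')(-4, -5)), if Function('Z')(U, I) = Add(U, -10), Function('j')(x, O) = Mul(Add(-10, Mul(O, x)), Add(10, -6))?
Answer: 10640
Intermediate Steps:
Function('j')(x, O) = Add(-40, Mul(4, O, x)) (Function('j')(x, O) = Mul(Add(-10, Mul(O, x)), 4) = Add(-40, Mul(4, O, x)))
Function('Z')(U, I) = Add(-10, U)
Mul(Function('j')(20, -9), Function('Z')(-4, -5)) = Mul(Add(-40, Mul(4, -9, 20)), Add(-10, -4)) = Mul(Add(-40, -720), -14) = Mul(-760, -14) = 10640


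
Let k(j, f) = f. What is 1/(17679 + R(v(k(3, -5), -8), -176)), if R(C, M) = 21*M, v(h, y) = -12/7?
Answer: 1/13983 ≈ 7.1515e-5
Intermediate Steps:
v(h, y) = -12/7 (v(h, y) = -12*⅐ = -12/7)
1/(17679 + R(v(k(3, -5), -8), -176)) = 1/(17679 + 21*(-176)) = 1/(17679 - 3696) = 1/13983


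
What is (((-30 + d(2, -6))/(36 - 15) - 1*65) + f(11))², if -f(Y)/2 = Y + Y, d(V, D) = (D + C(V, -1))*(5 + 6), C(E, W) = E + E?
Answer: 5480281/441 ≈ 12427.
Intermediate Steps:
C(E, W) = 2*E
d(V, D) = 11*D + 22*V (d(V, D) = (D + 2*V)*(5 + 6) = (D + 2*V)*11 = 11*D + 22*V)
f(Y) = -4*Y (f(Y) = -2*(Y + Y) = -4*Y)
(((-30 + d(2, -6))/(36 - 15) - 1*65) + f(11))² = (((-30 + (11*(-6) + 22*2))/(36 - 15) - 1*65) - 4*11)² = (((-30 + (-66 + 44))/21 - 65) - 44)² = (((-30 - 22)*(1/21) - 65) - 44)² = ((-52*1/21 - 65) - 44)² = ((-52/21 - 65) - 44)² = (-1417/21 - 44)² = (-2341/21)² = 5480281/441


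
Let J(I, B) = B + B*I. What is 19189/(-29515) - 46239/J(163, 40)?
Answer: -59624957/7744736 ≈ -7.6988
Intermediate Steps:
19189/(-29515) - 46239/J(163, 40) = 19189/(-29515) - 46239*1/(40*(1 + 163)) = 19189*(-1/29515) - 46239/(40*164) = -19189/29515 - 46239/6560 = -59624957/7744736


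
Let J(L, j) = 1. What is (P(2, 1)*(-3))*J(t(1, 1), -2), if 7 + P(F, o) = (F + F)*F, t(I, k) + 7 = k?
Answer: -3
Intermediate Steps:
t(I, k) = -7 + k
P(F, o) = -7 + 2*F² (P(F, o) = -7 + (F + F)*F = -7 + (2*F)*F = -7 + 2*F²)
(P(2, 1)*(-3))*J(t(1, 1), -2) = ((-7 + 2*2²)*(-3))*1 = ((-7 + 2*4)*(-3))*1 = ((-7 + 8)*(-3))*1 = (1*(-3))*1 = -3*1 = -3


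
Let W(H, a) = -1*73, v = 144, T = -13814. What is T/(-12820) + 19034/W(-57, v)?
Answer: -121503729/467930 ≈ -259.66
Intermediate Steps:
W(H, a) = -73
T/(-12820) + 19034/W(-57, v) = -13814/(-12820) + 19034/(-73) = -13814*(-1/12820) + 19034*(-1/73) = 6907/6410 - 19034/73 = -121503729/467930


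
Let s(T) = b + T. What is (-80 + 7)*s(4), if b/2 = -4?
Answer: 292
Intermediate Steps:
b = -8 (b = 2*(-4) = -8)
s(T) = -8 + T
(-80 + 7)*s(4) = (-80 + 7)*(-8 + 4) = -73*(-4) = 292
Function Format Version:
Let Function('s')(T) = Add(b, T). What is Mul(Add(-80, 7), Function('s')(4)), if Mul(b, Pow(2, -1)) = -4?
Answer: 292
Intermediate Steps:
b = -8 (b = Mul(2, -4) = -8)
Function('s')(T) = Add(-8, T)
Mul(Add(-80, 7), Function('s')(4)) = Mul(Add(-80, 7), Add(-8, 4)) = Mul(-73, -4) = 292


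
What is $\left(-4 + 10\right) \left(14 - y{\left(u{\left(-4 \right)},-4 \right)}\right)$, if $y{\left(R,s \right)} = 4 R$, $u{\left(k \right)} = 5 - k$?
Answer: $-132$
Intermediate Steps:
$\left(-4 + 10\right) \left(14 - y{\left(u{\left(-4 \right)},-4 \right)}\right) = \left(-4 + 10\right) \left(14 - 4 \left(5 - -4\right)\right) = 6 \left(14 - 4 \left(5 + 4\right)\right) = 6 \left(14 - 4 \cdot 9\right) = 6 \left(14 - 36\right) = 6 \left(-22\right) = -132$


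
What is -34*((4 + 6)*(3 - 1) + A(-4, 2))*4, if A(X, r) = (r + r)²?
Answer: -4896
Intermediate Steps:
A(X, r) = 4*r² (A(X, r) = (2*r)² = 4*r²)
-34*((4 + 6)*(3 - 1) + A(-4, 2))*4 = -34*((4 + 6)*(3 - 1) + 4*2²)*4 = -34*(10*2 + 4*4)*4 = -34*(20 + 16)*4 = -1224*4 = -34*144 = -4896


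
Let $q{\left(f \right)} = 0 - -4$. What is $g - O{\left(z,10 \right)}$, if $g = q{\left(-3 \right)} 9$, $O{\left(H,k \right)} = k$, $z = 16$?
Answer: $26$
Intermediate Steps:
$q{\left(f \right)} = 4$ ($q{\left(f \right)} = 0 + 4 = 4$)
$g = 36$ ($g = 4 \cdot 9 = 36$)
$g - O{\left(z,10 \right)} = 36 - 10 = 26$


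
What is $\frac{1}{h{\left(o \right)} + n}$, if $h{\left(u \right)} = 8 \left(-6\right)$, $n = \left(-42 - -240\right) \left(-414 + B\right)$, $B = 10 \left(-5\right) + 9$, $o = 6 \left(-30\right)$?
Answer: $- \frac{1}{90138} \approx -1.1094 \cdot 10^{-5}$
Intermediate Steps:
$o = -180$
$B = -41$ ($B = -50 + 9 = -41$)
$n = -90090$ ($n = \left(-42 - -240\right) \left(-414 - 41\right) = \left(-42 + 240\right) \left(-455\right) = 198 \left(-455\right) = -90090$)
$h{\left(u \right)} = -48$
$\frac{1}{h{\left(o \right)} + n} = \frac{1}{-48 - 90090} = \frac{1}{-90138} = - \frac{1}{90138}$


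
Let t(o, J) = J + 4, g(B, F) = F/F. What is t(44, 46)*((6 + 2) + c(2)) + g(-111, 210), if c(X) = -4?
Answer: 201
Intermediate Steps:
g(B, F) = 1
t(o, J) = 4 + J
t(44, 46)*((6 + 2) + c(2)) + g(-111, 210) = (4 + 46)*((6 + 2) - 4) + 1 = 50*(8 - 4) + 1 = 50*4 + 1 = 200 + 1 = 201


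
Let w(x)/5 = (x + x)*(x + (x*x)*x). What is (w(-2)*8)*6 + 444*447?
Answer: 208068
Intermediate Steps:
w(x) = 10*x*(x + x³) (w(x) = 5*((x + x)*(x + (x*x)*x)) = 5*((2*x)*(x + x²*x)) = 5*((2*x)*(x + x³)) = 5*(2*x*(x + x³)) = 10*x*(x + x³))
(w(-2)*8)*6 + 444*447 = ((10*(-2)²*(1 + (-2)²))*8)*6 + 444*447 = ((10*4*(1 + 4))*8)*6 + 198468 = ((10*4*5)*8)*6 + 198468 = (200*8)*6 + 198468 = 1600*6 + 198468 = 9600 + 198468 = 208068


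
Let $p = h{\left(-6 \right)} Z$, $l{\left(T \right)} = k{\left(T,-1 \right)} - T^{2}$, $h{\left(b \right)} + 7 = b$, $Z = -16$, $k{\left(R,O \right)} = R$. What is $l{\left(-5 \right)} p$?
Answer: $-6240$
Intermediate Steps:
$h{\left(b \right)} = -7 + b$
$l{\left(T \right)} = T - T^{2}$
$p = 208$ ($p = \left(-7 - 6\right) \left(-16\right) = \left(-13\right) \left(-16\right) = 208$)
$l{\left(-5 \right)} p = - 5 \left(1 - -5\right) 208 = - 5 \left(1 + 5\right) 208 = \left(-5\right) 6 \cdot 208 = \left(-30\right) 208 = -6240$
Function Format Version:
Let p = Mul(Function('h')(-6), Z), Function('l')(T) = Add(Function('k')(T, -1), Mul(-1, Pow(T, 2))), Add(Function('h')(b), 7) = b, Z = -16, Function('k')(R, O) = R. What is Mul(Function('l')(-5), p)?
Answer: -6240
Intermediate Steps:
Function('h')(b) = Add(-7, b)
Function('l')(T) = Add(T, Mul(-1, Pow(T, 2)))
p = 208 (p = Mul(Add(-7, -6), -16) = Mul(-13, -16) = 208)
Mul(Function('l')(-5), p) = Mul(Mul(-5, Add(1, Mul(-1, -5))), 208) = Mul(Mul(-5, Add(1, 5)), 208) = Mul(Mul(-5, 6), 208) = Mul(-30, 208) = -6240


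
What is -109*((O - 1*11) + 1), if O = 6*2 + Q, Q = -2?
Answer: 0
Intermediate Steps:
O = 10 (O = 6*2 - 2 = 12 - 2 = 10)
-109*((O - 1*11) + 1) = -109*((10 - 1*11) + 1) = -109*((10 - 11) + 1) = -109*(-1 + 1) = -109*0 = 0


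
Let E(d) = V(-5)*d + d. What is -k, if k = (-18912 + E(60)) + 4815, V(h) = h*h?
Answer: 12537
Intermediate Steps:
V(h) = h**2
E(d) = 26*d (E(d) = (-5)**2*d + d = 25*d + d = 26*d)
k = -12537 (k = (-18912 + 26*60) + 4815 = (-18912 + 1560) + 4815 = -17352 + 4815 = -12537)
-k = -1*(-12537) = 12537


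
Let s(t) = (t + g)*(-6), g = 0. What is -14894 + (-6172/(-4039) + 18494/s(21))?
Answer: -546691765/36351 ≈ -15039.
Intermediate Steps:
s(t) = -6*t (s(t) = (t + 0)*(-6) = t*(-6) = -6*t)
-14894 + (-6172/(-4039) + 18494/s(21)) = -14894 + (-6172/(-4039) + 18494/((-6*21))) = -14894 + (-6172*(-1/4039) + 18494/(-126)) = -14894 + (6172/4039 + 18494*(-1/126)) = -14894 + (6172/4039 - 1321/9) = -14894 - 5279971/36351 = -546691765/36351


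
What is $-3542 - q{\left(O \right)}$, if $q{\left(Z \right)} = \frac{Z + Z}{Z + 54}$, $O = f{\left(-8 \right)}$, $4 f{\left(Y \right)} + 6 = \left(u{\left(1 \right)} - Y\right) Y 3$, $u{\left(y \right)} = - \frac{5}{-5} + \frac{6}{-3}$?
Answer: $- \frac{24736}{7} \approx -3533.7$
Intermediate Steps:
$u{\left(y \right)} = -1$ ($u{\left(y \right)} = \left(-5\right) \left(- \frac{1}{5}\right) + 6 \left(- \frac{1}{3}\right) = 1 - 2 = -1$)
$f{\left(Y \right)} = - \frac{3}{2} + \frac{3 Y \left(-1 - Y\right)}{4}$ ($f{\left(Y \right)} = - \frac{3}{2} + \frac{\left(-1 - Y\right) Y 3}{4} = - \frac{3}{2} + \frac{Y \left(-1 - Y\right) 3}{4} = - \frac{3}{2} + \frac{3 Y \left(-1 - Y\right)}{4}$)
$O = - \frac{87}{2}$ ($O = - \frac{3}{2} - -6 - \frac{3 \left(-8\right)^{2}}{4} = - \frac{3}{2} + 6 - 48 = - \frac{87}{2} \approx -43.5$)
$q{\left(Z \right)} = \frac{2 Z}{54 + Z}$
$-3542 - q{\left(O \right)} = -3542 - 2 \left(- \frac{87}{2}\right) \frac{1}{54 - \frac{87}{2}} = -3542 - 2 \left(- \frac{87}{2}\right) \frac{1}{\frac{21}{2}} = -3542 - 2 \left(- \frac{87}{2}\right) \frac{2}{21} = -3542 - - \frac{58}{7} = -3542 + \frac{58}{7} = - \frac{24736}{7}$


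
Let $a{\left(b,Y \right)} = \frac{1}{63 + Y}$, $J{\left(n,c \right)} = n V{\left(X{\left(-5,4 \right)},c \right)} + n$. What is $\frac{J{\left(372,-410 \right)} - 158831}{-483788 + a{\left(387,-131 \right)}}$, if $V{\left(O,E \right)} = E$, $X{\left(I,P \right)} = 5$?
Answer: $\frac{21146572}{32897585} \approx 0.6428$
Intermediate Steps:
$J{\left(n,c \right)} = n + c n$ ($J{\left(n,c \right)} = n c + n = c n + n = n + c n$)
$\frac{J{\left(372,-410 \right)} - 158831}{-483788 + a{\left(387,-131 \right)}} = \frac{372 \left(1 - 410\right) - 158831}{-483788 + \frac{1}{63 - 131}} = \frac{372 \left(-409\right) - 158831}{-483788 + \frac{1}{-68}} = \frac{-152148 - 158831}{-483788 - \frac{1}{68}} = - \frac{310979}{- \frac{32897585}{68}} = \left(-310979\right) \left(- \frac{68}{32897585}\right) = \frac{21146572}{32897585}$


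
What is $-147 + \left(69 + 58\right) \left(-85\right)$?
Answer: $-10942$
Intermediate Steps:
$-147 + \left(69 + 58\right) \left(-85\right) = -147 + 127 \left(-85\right) = -147 - 10795 = -10942$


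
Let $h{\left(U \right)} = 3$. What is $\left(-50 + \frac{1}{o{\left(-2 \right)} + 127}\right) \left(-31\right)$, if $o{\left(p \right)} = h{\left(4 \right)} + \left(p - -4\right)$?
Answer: $\frac{204569}{132} \approx 1549.8$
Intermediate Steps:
$o{\left(p \right)} = 7 + p$ ($o{\left(p \right)} = 3 + \left(p - -4\right) = 3 + \left(p + 4\right) = 3 + \left(4 + p\right) = 7 + p$)
$\left(-50 + \frac{1}{o{\left(-2 \right)} + 127}\right) \left(-31\right) = \left(-50 + \frac{1}{\left(7 - 2\right) + 127}\right) \left(-31\right) = \left(-50 + \frac{1}{5 + 127}\right) \left(-31\right) = \left(-50 + \frac{1}{132}\right) \left(-31\right) = \left(- \frac{6599}{132}\right) \left(-31\right) = \frac{204569}{132}$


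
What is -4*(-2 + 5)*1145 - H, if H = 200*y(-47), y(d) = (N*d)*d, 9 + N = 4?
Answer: 2195260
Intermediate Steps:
N = -5 (N = -9 + 4 = -5)
y(d) = -5*d² (y(d) = (-5*d)*d = -5*d²)
H = -2209000 (H = 200*(-5*(-47)²) = 200*(-5*2209) = 200*(-11045) = -2209000)
-4*(-2 + 5)*1145 - H = -4*(-2 + 5)*1145 - 1*(-2209000) = -4*3*1145 + 2209000 = -12*1145 + 2209000 = -13740 + 2209000 = 2195260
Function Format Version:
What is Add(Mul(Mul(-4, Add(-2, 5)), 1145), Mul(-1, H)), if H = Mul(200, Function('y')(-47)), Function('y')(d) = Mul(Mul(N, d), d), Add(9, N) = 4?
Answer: 2195260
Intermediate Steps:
N = -5 (N = Add(-9, 4) = -5)
Function('y')(d) = Mul(-5, Pow(d, 2)) (Function('y')(d) = Mul(Mul(-5, d), d) = Mul(-5, Pow(d, 2)))
H = -2209000 (H = Mul(200, Mul(-5, Pow(-47, 2))) = Mul(200, Mul(-5, 2209)) = Mul(200, -11045) = -2209000)
Add(Mul(Mul(-4, Add(-2, 5)), 1145), Mul(-1, H)) = Add(Mul(Mul(-4, Add(-2, 5)), 1145), Mul(-1, -2209000)) = Add(Mul(Mul(-4, 3), 1145), 2209000) = Add(Mul(-12, 1145), 2209000) = Add(-13740, 2209000) = 2195260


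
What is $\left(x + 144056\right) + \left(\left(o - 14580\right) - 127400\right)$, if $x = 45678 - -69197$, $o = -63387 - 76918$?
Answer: $-23354$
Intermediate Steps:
$o = -140305$
$x = 114875$ ($x = 45678 + 69197 = 114875$)
$\left(x + 144056\right) + \left(\left(o - 14580\right) - 127400\right) = \left(114875 + 144056\right) - 282285 = 258931 - 282285 = -23354$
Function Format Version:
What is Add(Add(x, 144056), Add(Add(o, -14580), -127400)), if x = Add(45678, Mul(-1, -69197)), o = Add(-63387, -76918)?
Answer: -23354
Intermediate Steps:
o = -140305
x = 114875 (x = Add(45678, 69197) = 114875)
Add(Add(x, 144056), Add(Add(o, -14580), -127400)) = Add(Add(114875, 144056), Add(Add(-140305, -14580), -127400)) = Add(258931, Add(-154885, -127400)) = Add(258931, -282285) = -23354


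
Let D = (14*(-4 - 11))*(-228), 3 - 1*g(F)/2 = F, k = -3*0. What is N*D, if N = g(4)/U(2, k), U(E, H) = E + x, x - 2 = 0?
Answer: -23940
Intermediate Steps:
x = 2 (x = 2 + 0 = 2)
k = 0
g(F) = 6 - 2*F
U(E, H) = 2 + E (U(E, H) = E + 2 = 2 + E)
N = -½ (N = (6 - 2*4)/(2 + 2) = (6 - 8)/4 = -2*¼ = -½ ≈ -0.50000)
D = 47880 (D = (14*(-15))*(-228) = -210*(-228) = 47880)
N*D = -½*47880 = -23940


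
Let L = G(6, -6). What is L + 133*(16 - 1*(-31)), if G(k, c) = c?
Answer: 6245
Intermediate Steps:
L = -6
L + 133*(16 - 1*(-31)) = -6 + 133*(16 - 1*(-31)) = -6 + 133*(16 + 31) = -6 + 133*47 = -6 + 6251 = 6245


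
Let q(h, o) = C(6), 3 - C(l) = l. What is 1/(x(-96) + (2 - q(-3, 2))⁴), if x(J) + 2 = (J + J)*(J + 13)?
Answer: 1/16559 ≈ 6.0390e-5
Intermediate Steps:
C(l) = 3 - l
q(h, o) = -3 (q(h, o) = 3 - 1*6 = 3 - 6 = -3)
x(J) = -2 + 2*J*(13 + J) (x(J) = -2 + (J + J)*(J + 13) = -2 + (2*J)*(13 + J) = -2 + 2*J*(13 + J))
1/(x(-96) + (2 - q(-3, 2))⁴) = 1/((-2 + 2*(-96)² + 26*(-96)) + (2 - 1*(-3))⁴) = 1/((-2 + 2*9216 - 2496) + (2 + 3)⁴) = 1/((-2 + 18432 - 2496) + 5⁴) = 1/(15934 + 625) = 1/16559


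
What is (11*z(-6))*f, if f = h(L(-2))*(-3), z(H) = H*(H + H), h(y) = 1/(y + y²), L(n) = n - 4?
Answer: -396/5 ≈ -79.200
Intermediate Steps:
L(n) = -4 + n
z(H) = 2*H² (z(H) = H*(2*H) = 2*H²)
f = -⅒ (f = (1/((-4 - 2)*(1 + (-4 - 2))))*(-3) = (1/((-6)*(1 - 6)))*(-3) = -⅙/(-5)*(-3) = -⅙*(-⅕)*(-3) = (1/30)*(-3) = -⅒ ≈ -0.10000)
(11*z(-6))*f = (11*(2*(-6)²))*(-⅒) = (11*(2*36))*(-⅒) = (11*72)*(-⅒) = 792*(-⅒) = -396/5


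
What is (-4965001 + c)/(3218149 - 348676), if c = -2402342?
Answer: -2455781/956491 ≈ -2.5675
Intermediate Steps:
(-4965001 + c)/(3218149 - 348676) = (-4965001 - 2402342)/(3218149 - 348676) = -7367343/2869473 = -7367343*1/2869473 = -2455781/956491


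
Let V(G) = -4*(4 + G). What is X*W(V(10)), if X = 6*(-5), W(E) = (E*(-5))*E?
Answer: 470400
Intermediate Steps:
V(G) = -16 - 4*G
W(E) = -5*E² (W(E) = (-5*E)*E = -5*E²)
X = -30
X*W(V(10)) = -(-150)*(-16 - 4*10)² = -(-150)*(-16 - 40)² = -(-150)*(-56)² = -(-150)*3136 = -30*(-15680) = 470400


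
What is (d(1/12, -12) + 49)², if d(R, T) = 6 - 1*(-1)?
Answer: 3136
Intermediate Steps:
d(R, T) = 7 (d(R, T) = 6 + 1 = 7)
(d(1/12, -12) + 49)² = (7 + 49)² = 56² = 3136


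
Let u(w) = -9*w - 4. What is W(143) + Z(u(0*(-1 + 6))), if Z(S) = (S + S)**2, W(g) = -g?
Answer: -79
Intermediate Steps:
u(w) = -4 - 9*w
Z(S) = 4*S**2 (Z(S) = (2*S)**2 = 4*S**2)
W(143) + Z(u(0*(-1 + 6))) = -1*143 + 4*(-4 - 0*(-1 + 6))**2 = -143 + 4*(-4 - 0*5)**2 = -143 + 4*(-4 - 9*0)**2 = -143 + 4*(-4 + 0)**2 = -143 + 4*(-4)**2 = -143 + 4*16 = -143 + 64 = -79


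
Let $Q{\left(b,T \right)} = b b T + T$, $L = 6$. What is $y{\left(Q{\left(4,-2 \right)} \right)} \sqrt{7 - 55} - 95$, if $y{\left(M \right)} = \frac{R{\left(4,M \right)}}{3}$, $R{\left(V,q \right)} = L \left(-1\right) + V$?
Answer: $-95 - \frac{8 i \sqrt{3}}{3} \approx -95.0 - 4.6188 i$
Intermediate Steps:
$R{\left(V,q \right)} = -6 + V$ ($R{\left(V,q \right)} = 6 \left(-1\right) + V = -6 + V$)
$Q{\left(b,T \right)} = T + T b^{2}$ ($Q{\left(b,T \right)} = b^{2} T + T = T b^{2} + T = T + T b^{2}$)
$y{\left(M \right)} = - \frac{2}{3}$ ($y{\left(M \right)} = \frac{-6 + 4}{3} = \left(-2\right) \frac{1}{3} = - \frac{2}{3}$)
$y{\left(Q{\left(4,-2 \right)} \right)} \sqrt{7 - 55} - 95 = - \frac{2 \sqrt{7 - 55}}{3} - 95 = - \frac{2 \sqrt{-48}}{3} - 95 = - \frac{2 \cdot 4 i \sqrt{3}}{3} - 95 = - \frac{8 i \sqrt{3}}{3} - 95 = -95 - \frac{8 i \sqrt{3}}{3}$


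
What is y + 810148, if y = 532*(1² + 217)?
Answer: 926124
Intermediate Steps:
y = 115976 (y = 532*(1 + 217) = 532*218 = 115976)
y + 810148 = 115976 + 810148 = 926124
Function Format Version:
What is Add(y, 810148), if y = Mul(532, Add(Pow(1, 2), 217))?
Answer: 926124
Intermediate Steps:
y = 115976 (y = Mul(532, Add(1, 217)) = Mul(532, 218) = 115976)
Add(y, 810148) = Add(115976, 810148) = 926124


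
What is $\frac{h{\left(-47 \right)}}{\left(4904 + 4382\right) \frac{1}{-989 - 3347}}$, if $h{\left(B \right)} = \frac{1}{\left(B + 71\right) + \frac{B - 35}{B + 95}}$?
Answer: $- \frac{52032}{2484005} \approx -0.020947$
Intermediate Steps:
$h{\left(B \right)} = \frac{1}{71 + B + \frac{-35 + B}{95 + B}}$ ($h{\left(B \right)} = \frac{1}{\left(71 + B\right) + \frac{-35 + B}{95 + B}} = \frac{1}{71 + B + \frac{-35 + B}{95 + B}}$)
$\frac{h{\left(-47 \right)}}{\left(4904 + 4382\right) \frac{1}{-989 - 3347}} = \frac{\frac{1}{6710 + \left(-47\right)^{2} + 167 \left(-47\right)} \left(95 - 47\right)}{\left(4904 + 4382\right) \frac{1}{-989 - 3347}} = \frac{\frac{1}{6710 + 2209 - 7849} \cdot 48}{9286 \frac{1}{-4336}} = \frac{\frac{1}{1070} \cdot 48}{9286 \left(- \frac{1}{4336}\right)} = \frac{\frac{1}{1070} \cdot 48}{- \frac{4643}{2168}} = \frac{24}{535} \left(- \frac{2168}{4643}\right) = - \frac{52032}{2484005}$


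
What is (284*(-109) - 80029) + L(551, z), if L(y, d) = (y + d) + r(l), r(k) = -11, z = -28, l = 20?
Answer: -110473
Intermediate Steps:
L(y, d) = -11 + d + y (L(y, d) = (y + d) - 11 = (d + y) - 11 = -11 + d + y)
(284*(-109) - 80029) + L(551, z) = (284*(-109) - 80029) + (-11 - 28 + 551) = (-30956 - 80029) + 512 = -110985 + 512 = -110473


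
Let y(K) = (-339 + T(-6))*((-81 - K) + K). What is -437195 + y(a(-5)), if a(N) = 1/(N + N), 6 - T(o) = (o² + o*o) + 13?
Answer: -403337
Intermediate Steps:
T(o) = -7 - 2*o² (T(o) = 6 - ((o² + o*o) + 13) = 6 - ((o² + o²) + 13) = 6 - (2*o² + 13) = 6 - (13 + 2*o²) = 6 + (-13 - 2*o²) = -7 - 2*o²)
a(N) = 1/(2*N)
y(K) = 33858 (y(K) = (-339 + (-7 - 2*(-6)²))*((-81 - K) + K) = (-339 + (-7 - 2*36))*(-81) = (-339 + (-7 - 72))*(-81) = (-339 - 79)*(-81) = -418*(-81) = 33858)
-437195 + y(a(-5)) = -437195 + 33858 = -403337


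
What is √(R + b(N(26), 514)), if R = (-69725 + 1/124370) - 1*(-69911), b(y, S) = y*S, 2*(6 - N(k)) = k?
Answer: I*√52776464098430/124370 ≈ 58.412*I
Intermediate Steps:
N(k) = 6 - k/2
b(y, S) = S*y
R = 23132821/124370 (R = (-69725 + 1/124370) + 69911 = -8671698249/124370 + 69911 = 23132821/124370 ≈ 186.00)
√(R + b(N(26), 514)) = √(23132821/124370 + 514*(6 - ½*26)) = √(23132821/124370 + 514*(6 - 13)) = √(23132821/124370 + 514*(-7)) = √(23132821/124370 - 3598) = √(-424350439/124370) = I*√52776464098430/124370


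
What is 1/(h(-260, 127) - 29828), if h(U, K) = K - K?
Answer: -1/29828 ≈ -3.3526e-5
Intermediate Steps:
h(U, K) = 0
1/(h(-260, 127) - 29828) = 1/(0 - 29828) = 1/(-29828) = -1/29828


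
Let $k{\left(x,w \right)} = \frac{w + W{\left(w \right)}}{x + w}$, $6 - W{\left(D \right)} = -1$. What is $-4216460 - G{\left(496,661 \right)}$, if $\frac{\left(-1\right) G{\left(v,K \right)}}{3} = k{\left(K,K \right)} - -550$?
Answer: $- \frac{2785988408}{661} \approx -4.2148 \cdot 10^{6}$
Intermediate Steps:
$W{\left(D \right)} = 7$ ($W{\left(D \right)} = 6 - -1 = 6 + 1 = 7$)
$k{\left(x,w \right)} = \frac{7 + w}{w + x}$ ($k{\left(x,w \right)} = \frac{w + 7}{x + w} = \frac{7 + w}{w + x}$)
$G{\left(v,K \right)} = -1650 - \frac{3 \left(7 + K\right)}{2 K}$ ($G{\left(v,K \right)} = - 3 \left(\frac{7 + K}{K + K} - -550\right) = - 3 \left(\frac{7 + K}{2 K} + 550\right) = - 3 \left(550 + \frac{7 + K}{2 K}\right) = -1650 - \frac{3 \left(7 + K\right)}{2 K}$)
$-4216460 - G{\left(496,661 \right)} = -4216460 - \frac{3 \left(-7 - 727761\right)}{2 \cdot 661} = -4216460 - \frac{3}{2} \cdot \frac{1}{661} \left(-7 - 727761\right) = -4216460 - \frac{3}{2} \cdot \frac{1}{661} \left(-727768\right) = -4216460 - - \frac{1091652}{661} = -4216460 + \frac{1091652}{661} = - \frac{2785988408}{661}$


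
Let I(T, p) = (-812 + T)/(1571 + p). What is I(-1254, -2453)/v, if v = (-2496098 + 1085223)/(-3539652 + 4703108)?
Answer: -24527552/12697875 ≈ -1.9316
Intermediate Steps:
I(T, p) = (-812 + T)/(1571 + p)
v = -1410875/1163456 ≈ -1.2127
I(-1254, -2453)/v = ((-812 - 1254)/(1571 - 2453))/(-1410875/1163456) = (-2066/(-882))*(-1163456/1410875) = -1/882*(-2066)*(-1163456/1410875) = (1033/441)*(-1163456/1410875) = -24527552/12697875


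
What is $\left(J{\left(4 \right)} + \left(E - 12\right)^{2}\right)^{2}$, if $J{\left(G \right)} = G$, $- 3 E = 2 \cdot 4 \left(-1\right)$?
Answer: $\frac{672400}{81} \approx 8301.2$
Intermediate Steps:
$E = \frac{8}{3}$ ($E = - \frac{2 \cdot 4 \left(-1\right)}{3} = - \frac{8 \left(-1\right)}{3} = \left(- \frac{1}{3}\right) \left(-8\right) = \frac{8}{3} \approx 2.6667$)
$\left(J{\left(4 \right)} + \left(E - 12\right)^{2}\right)^{2} = \left(4 + \left(\frac{8}{3} - 12\right)^{2}\right)^{2} = \left(4 + \left(- \frac{28}{3}\right)^{2}\right)^{2} = \left(4 + \frac{784}{9}\right)^{2} = \left(\frac{820}{9}\right)^{2} = \frac{672400}{81}$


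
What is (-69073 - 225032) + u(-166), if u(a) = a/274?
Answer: -40292468/137 ≈ -2.9411e+5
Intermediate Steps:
u(a) = a/274 (u(a) = a*(1/274) = a/274)
(-69073 - 225032) + u(-166) = (-69073 - 225032) + (1/274)*(-166) = -294105 - 83/137 = -40292468/137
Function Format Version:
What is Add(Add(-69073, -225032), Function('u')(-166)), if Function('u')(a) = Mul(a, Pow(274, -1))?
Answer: Rational(-40292468, 137) ≈ -2.9411e+5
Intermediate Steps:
Function('u')(a) = Mul(Rational(1, 274), a) (Function('u')(a) = Mul(a, Rational(1, 274)) = Mul(Rational(1, 274), a))
Add(Add(-69073, -225032), Function('u')(-166)) = Add(Add(-69073, -225032), Mul(Rational(1, 274), -166)) = Add(-294105, Rational(-83, 137)) = Rational(-40292468, 137)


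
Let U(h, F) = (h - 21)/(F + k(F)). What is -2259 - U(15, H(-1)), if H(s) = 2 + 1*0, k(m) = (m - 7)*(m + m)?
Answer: -6778/3 ≈ -2259.3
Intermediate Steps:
k(m) = 2*m*(-7 + m) (k(m) = (-7 + m)*(2*m) = 2*m*(-7 + m))
H(s) = 2 (H(s) = 2 + 0 = 2)
U(h, F) = (-21 + h)/(F + 2*F*(-7 + F)) (U(h, F) = (h - 21)/(F + 2*F*(-7 + F)) = (-21 + h)/(F + 2*F*(-7 + F)))
-2259 - U(15, H(-1)) = -2259 - (-21 + 15)/(2*(-13 + 2*2)) = -2259 - (-6)/(2*(-13 + 4)) = -2259 - (-6)/(2*(-9)) = -2259 - (-1)*(-6)/(2*9) = -2259 - 1*⅓ = -2259 - ⅓ = -6778/3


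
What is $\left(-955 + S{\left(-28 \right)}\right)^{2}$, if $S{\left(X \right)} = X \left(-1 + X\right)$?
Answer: $20449$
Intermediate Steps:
$\left(-955 + S{\left(-28 \right)}\right)^{2} = \left(-955 - 28 \left(-1 - 28\right)\right)^{2} = \left(-955 - -812\right)^{2} = \left(-955 + 812\right)^{2} = \left(-143\right)^{2} = 20449$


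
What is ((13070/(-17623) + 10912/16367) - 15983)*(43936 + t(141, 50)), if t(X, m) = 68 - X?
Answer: -202212310323495471/288435641 ≈ -7.0107e+8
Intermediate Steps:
((13070/(-17623) + 10912/16367) - 15983)*(43936 + t(141, 50)) = ((13070/(-17623) + 10912/16367) - 15983)*(43936 + (68 - 1*141)) = ((13070*(-1/17623) + 10912*(1/16367)) - 15983)*(43936 + (68 - 141)) = ((-13070/17623 + 10912/16367) - 15983)*(43936 - 73) = (-21614514/288435641 - 15983)*43863 = -4610088464617/288435641*43863 = -202212310323495471/288435641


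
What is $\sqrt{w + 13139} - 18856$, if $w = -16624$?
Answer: $-18856 + i \sqrt{3485} \approx -18856.0 + 59.034 i$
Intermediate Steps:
$\sqrt{w + 13139} - 18856 = \sqrt{-16624 + 13139} - 18856 = \sqrt{-3485} - 18856 = i \sqrt{3485} - 18856 = -18856 + i \sqrt{3485}$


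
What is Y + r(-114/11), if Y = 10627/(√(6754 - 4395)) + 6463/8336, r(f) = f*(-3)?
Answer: 2922005/91696 + 10627*√2359/2359 ≈ 250.67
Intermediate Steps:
r(f) = -3*f
Y = 6463/8336 + 10627*√2359/2359 (Y = 10627/(√2359) + 6463*(1/8336) = 10627*(√2359/2359) + 6463/8336 = 10627*√2359/2359 + 6463/8336 = 6463/8336 + 10627*√2359/2359 ≈ 219.57)
Y + r(-114/11) = (6463/8336 + 10627*√2359/2359) - (-342)/11 = (6463/8336 + 10627*√2359/2359) - 3*(-114/11) = (6463/8336 + 10627*√2359/2359) + 342/11 = 2922005/91696 + 10627*√2359/2359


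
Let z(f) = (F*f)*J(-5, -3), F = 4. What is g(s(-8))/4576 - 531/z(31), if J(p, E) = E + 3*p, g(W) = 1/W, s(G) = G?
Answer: 269953/1134848 ≈ 0.23788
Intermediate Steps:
z(f) = -72*f (z(f) = (4*f)*(-3 + 3*(-5)) = (4*f)*(-3 - 15) = (4*f)*(-18) = -72*f)
g(s(-8))/4576 - 531/z(31) = 1/(-8*4576) - 531/((-72*31)) = -⅛*1/4576 - 531/(-2232) = -1/36608 - 531*(-1/2232) = -1/36608 + 59/248 = 269953/1134848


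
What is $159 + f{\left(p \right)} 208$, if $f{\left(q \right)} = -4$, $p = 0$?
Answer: $-673$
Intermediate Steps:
$159 + f{\left(p \right)} 208 = 159 - 832 = -673$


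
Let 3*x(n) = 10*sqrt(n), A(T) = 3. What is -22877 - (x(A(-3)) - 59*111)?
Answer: -16328 - 10*sqrt(3)/3 ≈ -16334.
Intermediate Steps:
x(n) = 10*sqrt(n)/3 (x(n) = (10*sqrt(n))/3 = 10*sqrt(n)/3)
-22877 - (x(A(-3)) - 59*111) = -22877 - (10*sqrt(3)/3 - 59*111) = -22877 - (10*sqrt(3)/3 - 6549) = -22877 - (-6549 + 10*sqrt(3)/3) = -22877 + (6549 - 10*sqrt(3)/3) = -16328 - 10*sqrt(3)/3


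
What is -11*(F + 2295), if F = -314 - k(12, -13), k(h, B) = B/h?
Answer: -261635/12 ≈ -21803.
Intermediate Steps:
F = -3755/12 (F = -314 - (-13)/12 = -314 - 1*(-13/12) = -314 + 13/12 = -3755/12 ≈ -312.92)
-11*(F + 2295) = -11*(-3755/12 + 2295) = -11*23785/12 = -261635/12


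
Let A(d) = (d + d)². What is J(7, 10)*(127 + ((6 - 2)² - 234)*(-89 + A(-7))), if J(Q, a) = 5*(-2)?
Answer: 231990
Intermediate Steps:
J(Q, a) = -10
A(d) = 4*d² (A(d) = (2*d)² = 4*d²)
J(7, 10)*(127 + ((6 - 2)² - 234)*(-89 + A(-7))) = -10*(127 + ((6 - 2)² - 234)*(-89 + 4*(-7)²)) = -10*(127 + (4² - 234)*(-89 + 4*49)) = -10*(127 + (16 - 234)*(-89 + 196)) = -10*(127 - 218*107) = -10*(127 - 23326) = -10*(-23199) = 231990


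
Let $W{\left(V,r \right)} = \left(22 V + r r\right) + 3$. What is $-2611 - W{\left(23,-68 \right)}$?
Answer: $-7744$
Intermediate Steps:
$W{\left(V,r \right)} = 3 + r^{2} + 22 V$ ($W{\left(V,r \right)} = \left(22 V + r^{2}\right) + 3 = \left(r^{2} + 22 V\right) + 3 = 3 + r^{2} + 22 V$)
$-2611 - W{\left(23,-68 \right)} = -2611 - \left(3 + \left(-68\right)^{2} + 22 \cdot 23\right) = -2611 - \left(3 + 4624 + 506\right) = -2611 - 5133 = -7744$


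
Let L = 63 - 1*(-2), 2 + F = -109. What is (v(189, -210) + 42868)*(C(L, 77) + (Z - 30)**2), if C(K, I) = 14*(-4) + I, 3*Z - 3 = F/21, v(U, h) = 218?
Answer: 6126498874/147 ≈ 4.1677e+7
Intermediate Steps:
F = -111 (F = -2 - 109 = -111)
Z = -16/21 (Z = 1 + (-111/21)/3 = 1 + (-111*1/21)/3 = 1 + (1/3)*(-37/7) = 1 - 37/21 = -16/21 ≈ -0.76190)
L = 65 (L = 63 + 2 = 65)
C(K, I) = -56 + I
(v(189, -210) + 42868)*(C(L, 77) + (Z - 30)**2) = (218 + 42868)*((-56 + 77) + (-16/21 - 30)**2) = 43086*(21 + (-646/21)**2) = 43086*(21 + 417316/441) = 43086*(426577/441) = 6126498874/147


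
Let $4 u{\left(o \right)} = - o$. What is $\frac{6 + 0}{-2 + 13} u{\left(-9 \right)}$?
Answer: $\frac{27}{22} \approx 1.2273$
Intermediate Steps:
$u{\left(o \right)} = - \frac{o}{4}$ ($u{\left(o \right)} = \frac{\left(-1\right) o}{4} = - \frac{o}{4}$)
$\frac{6 + 0}{-2 + 13} u{\left(-9 \right)} = \frac{6 + 0}{-2 + 13} \left(\left(- \frac{1}{4}\right) \left(-9\right)\right) = \frac{6}{11} \cdot \frac{9}{4} = \frac{27}{22}$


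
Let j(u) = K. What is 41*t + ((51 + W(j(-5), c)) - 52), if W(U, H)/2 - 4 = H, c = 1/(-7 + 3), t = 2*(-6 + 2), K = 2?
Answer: -643/2 ≈ -321.50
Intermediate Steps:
j(u) = 2
t = -8 (t = 2*(-4) = -8)
c = -¼ (c = 1/(-4) = -¼ ≈ -0.25000)
W(U, H) = 8 + 2*H
41*t + ((51 + W(j(-5), c)) - 52) = 41*(-8) + ((51 + (8 + 2*(-¼))) - 52) = -328 + ((51 + (8 - ½)) - 52) = -328 + ((51 + 15/2) - 52) = -328 + (117/2 - 52) = -328 + 13/2 = -643/2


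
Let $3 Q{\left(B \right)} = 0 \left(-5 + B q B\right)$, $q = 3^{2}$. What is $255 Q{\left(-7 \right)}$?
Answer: $0$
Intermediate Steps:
$q = 9$
$Q{\left(B \right)} = 0$ ($Q{\left(B \right)} = \frac{0 \left(-5 + B 9 B\right)}{3} = \frac{0 \left(-5 + 9 B B\right)}{3} = \frac{0 \left(-5 + 9 B^{2}\right)}{3} = \frac{1}{3} \cdot 0 = 0$)
$255 Q{\left(-7 \right)} = 255 \cdot 0 = 0$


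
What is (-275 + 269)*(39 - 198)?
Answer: 954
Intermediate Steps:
(-275 + 269)*(39 - 198) = -6*(-159) = 954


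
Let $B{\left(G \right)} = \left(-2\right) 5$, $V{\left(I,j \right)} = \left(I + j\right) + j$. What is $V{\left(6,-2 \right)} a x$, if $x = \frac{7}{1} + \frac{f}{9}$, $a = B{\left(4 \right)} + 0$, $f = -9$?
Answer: $-120$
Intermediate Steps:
$V{\left(I,j \right)} = I + 2 j$
$B{\left(G \right)} = -10$
$a = -10$ ($a = -10 + 0 = -10$)
$x = 6$ ($x = \frac{7}{1} - \frac{9}{9} = 7 \cdot 1 - 1 = 7 - 1 = 6$)
$V{\left(6,-2 \right)} a x = \left(6 + 2 \left(-2\right)\right) \left(-10\right) 6 = \left(6 - 4\right) \left(-10\right) 6 = 2 \left(-10\right) 6 = \left(-20\right) 6 = -120$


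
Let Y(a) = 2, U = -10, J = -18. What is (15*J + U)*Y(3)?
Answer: -560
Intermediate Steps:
(15*J + U)*Y(3) = (15*(-18) - 10)*2 = (-270 - 10)*2 = -280*2 = -560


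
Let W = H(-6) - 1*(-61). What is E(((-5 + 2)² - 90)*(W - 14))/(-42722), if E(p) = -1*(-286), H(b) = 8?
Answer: -143/21361 ≈ -0.0066944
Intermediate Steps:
W = 69 (W = 8 - 1*(-61) = 8 + 61 = 69)
E(p) = 286
E(((-5 + 2)² - 90)*(W - 14))/(-42722) = 286/(-42722) = 286*(-1/42722) = -143/21361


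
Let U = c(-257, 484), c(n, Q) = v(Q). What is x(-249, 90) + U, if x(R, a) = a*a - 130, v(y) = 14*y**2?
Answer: 3287554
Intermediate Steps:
c(n, Q) = 14*Q**2
x(R, a) = -130 + a**2 (x(R, a) = a**2 - 130 = -130 + a**2)
U = 3279584 (U = 14*484**2 = 14*234256 = 3279584)
x(-249, 90) + U = (-130 + 90**2) + 3279584 = (-130 + 8100) + 3279584 = 7970 + 3279584 = 3287554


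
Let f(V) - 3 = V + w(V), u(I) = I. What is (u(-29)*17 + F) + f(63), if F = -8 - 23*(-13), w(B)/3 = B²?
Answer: 11771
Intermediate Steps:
w(B) = 3*B²
F = 291 (F = -8 + 299 = 291)
f(V) = 3 + V + 3*V² (f(V) = 3 + (V + 3*V²) = 3 + V + 3*V²)
(u(-29)*17 + F) + f(63) = (-29*17 + 291) + (3 + 63 + 3*63²) = (-493 + 291) + (3 + 63 + 3*3969) = -202 + (3 + 63 + 11907) = -202 + 11973 = 11771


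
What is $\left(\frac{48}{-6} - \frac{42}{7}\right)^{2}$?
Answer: $196$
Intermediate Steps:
$\left(\frac{48}{-6} - \frac{42}{7}\right)^{2} = \left(48 \left(- \frac{1}{6}\right) - 6\right)^{2} = \left(-8 - 6\right)^{2} = \left(-14\right)^{2} = 196$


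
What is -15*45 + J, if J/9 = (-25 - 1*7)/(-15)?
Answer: -3279/5 ≈ -655.80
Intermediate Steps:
J = 96/5 (J = 9*((-25 - 1*7)/(-15)) = 9*((-25 - 7)*(-1/15)) = 9*(-32*(-1/15)) = 9*(32/15) = 96/5 ≈ 19.200)
-15*45 + J = -15*45 + 96/5 = -675 + 96/5 = -3279/5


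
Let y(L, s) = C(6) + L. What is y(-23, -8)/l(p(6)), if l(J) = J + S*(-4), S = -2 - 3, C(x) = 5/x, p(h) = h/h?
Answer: -19/18 ≈ -1.0556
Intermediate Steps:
p(h) = 1
S = -5
y(L, s) = ⅚ + L (y(L, s) = 5/6 + L = 5*(⅙) + L = ⅚ + L)
l(J) = 20 + J (l(J) = J - 5*(-4) = J + 20 = 20 + J)
y(-23, -8)/l(p(6)) = (⅚ - 23)/(20 + 1) = -133/6/21 = -133/6*1/21 = -19/18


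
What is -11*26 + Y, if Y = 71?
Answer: -215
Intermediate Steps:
-11*26 + Y = -11*26 + 71 = -286 + 71 = -215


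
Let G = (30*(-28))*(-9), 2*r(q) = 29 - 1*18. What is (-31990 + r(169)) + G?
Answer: -48849/2 ≈ -24425.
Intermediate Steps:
r(q) = 11/2 (r(q) = (29 - 1*18)/2 = (29 - 18)/2 = (½)*11 = 11/2)
G = 7560 (G = -840*(-9) = 7560)
(-31990 + r(169)) + G = (-31990 + 11/2) + 7560 = -63969/2 + 7560 = -48849/2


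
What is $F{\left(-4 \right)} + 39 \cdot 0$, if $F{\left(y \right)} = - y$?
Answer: $4$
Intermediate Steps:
$F{\left(-4 \right)} + 39 \cdot 0 = \left(-1\right) \left(-4\right) + 39 \cdot 0 = 4 + 0 = 4$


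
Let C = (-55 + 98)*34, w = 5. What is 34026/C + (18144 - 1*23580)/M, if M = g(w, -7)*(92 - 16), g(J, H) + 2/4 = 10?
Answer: 4154835/263891 ≈ 15.745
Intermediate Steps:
g(J, H) = 19/2 (g(J, H) = -½ + 10 = 19/2)
C = 1462 (C = 43*34 = 1462)
M = 722 (M = 19*(92 - 16)/2 = (19/2)*76 = 722)
34026/C + (18144 - 1*23580)/M = 34026/1462 + (18144 - 1*23580)/722 = 34026*(1/1462) + (18144 - 23580)*(1/722) = 17013/731 - 5436*1/722 = 17013/731 - 2718/361 = 4154835/263891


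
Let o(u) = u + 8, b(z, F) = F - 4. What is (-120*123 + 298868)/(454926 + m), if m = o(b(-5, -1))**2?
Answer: 284108/454935 ≈ 0.62450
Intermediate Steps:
b(z, F) = -4 + F
o(u) = 8 + u
m = 9 (m = (8 + (-4 - 1))**2 = (8 - 5)**2 = 3**2 = 9)
(-120*123 + 298868)/(454926 + m) = (-120*123 + 298868)/(454926 + 9) = (-14760 + 298868)/454935 = 284108*(1/454935) = 284108/454935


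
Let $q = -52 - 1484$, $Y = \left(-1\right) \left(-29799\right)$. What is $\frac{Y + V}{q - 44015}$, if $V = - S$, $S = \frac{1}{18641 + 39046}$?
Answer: $- \frac{1719014912}{2627700537} \approx -0.65419$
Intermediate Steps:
$S = \frac{1}{57687} \approx 1.7335 \cdot 10^{-5}$
$Y = 29799$
$q = -1536$ ($q = -52 - 1484 = -1536$)
$V = - \frac{1}{57687}$ ($V = \left(-1\right) \frac{1}{57687} = - \frac{1}{57687} \approx -1.7335 \cdot 10^{-5}$)
$\frac{Y + V}{q - 44015} = \frac{29799 - \frac{1}{57687}}{-1536 - 44015} = \frac{1719014912}{57687 \left(-45551\right)} = \frac{1719014912}{57687} \left(- \frac{1}{45551}\right) = - \frac{1719014912}{2627700537}$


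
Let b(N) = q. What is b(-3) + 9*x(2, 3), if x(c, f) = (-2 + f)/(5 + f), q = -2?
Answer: -7/8 ≈ -0.87500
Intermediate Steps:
b(N) = -2
x(c, f) = (-2 + f)/(5 + f)
b(-3) + 9*x(2, 3) = -2 + 9*((-2 + 3)/(5 + 3)) = -2 + 9*(1/8) = -2 + 9/8 = -7/8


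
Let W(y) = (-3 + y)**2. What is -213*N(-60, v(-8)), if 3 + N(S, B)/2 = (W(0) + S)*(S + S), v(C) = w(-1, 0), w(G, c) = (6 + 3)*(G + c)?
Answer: -2605842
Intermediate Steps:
w(G, c) = 9*G + 9*c (w(G, c) = 9*(G + c) = 9*G + 9*c)
v(C) = -9 (v(C) = 9*(-1) + 9*0 = -9 + 0 = -9)
N(S, B) = -6 + 4*S*(9 + S) (N(S, B) = -6 + 2*(((-3 + 0)**2 + S)*(S + S)) = -6 + 2*(((-3)**2 + S)*(2*S)) = -6 + 2*((9 + S)*(2*S)) = -6 + 2*(2*S*(9 + S)) = -6 + 4*S*(9 + S))
-213*N(-60, v(-8)) = -213*(-6 + 4*(-60)**2 + 36*(-60)) = -213*(-6 + 4*3600 - 2160) = -213*(-6 + 14400 - 2160) = -213*12234 = -2605842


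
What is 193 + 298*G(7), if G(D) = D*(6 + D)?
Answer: 27311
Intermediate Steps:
193 + 298*G(7) = 193 + 298*(7*(6 + 7)) = 193 + 298*(7*13) = 193 + 298*91 = 193 + 27118 = 27311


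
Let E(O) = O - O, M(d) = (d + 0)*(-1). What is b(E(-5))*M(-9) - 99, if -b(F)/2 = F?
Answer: -99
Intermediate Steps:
M(d) = -d (M(d) = d*(-1) = -d)
E(O) = 0
b(F) = -2*F
b(E(-5))*M(-9) - 99 = (-2*0)*(-1*(-9)) - 99 = 0*9 - 99 = 0 - 99 = -99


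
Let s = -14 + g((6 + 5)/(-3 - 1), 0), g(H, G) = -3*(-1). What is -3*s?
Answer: 33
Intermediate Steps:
g(H, G) = 3
s = -11 (s = -14 + 3 = -11)
-3*s = -3*(-11) = 33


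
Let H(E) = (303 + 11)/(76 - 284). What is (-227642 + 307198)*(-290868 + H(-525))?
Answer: -601650782381/26 ≈ -2.3140e+10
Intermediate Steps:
H(E) = -157/104 (H(E) = 314/(-208) = 314*(-1/208) = -157/104)
(-227642 + 307198)*(-290868 + H(-525)) = (-227642 + 307198)*(-290868 - 157/104) = 79556*(-30250429/104) = -601650782381/26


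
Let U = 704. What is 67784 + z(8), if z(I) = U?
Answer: 68488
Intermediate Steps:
z(I) = 704
67784 + z(8) = 67784 + 704 = 68488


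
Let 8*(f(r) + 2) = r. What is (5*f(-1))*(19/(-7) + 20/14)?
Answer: 765/56 ≈ 13.661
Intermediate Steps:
f(r) = -2 + r/8
(5*f(-1))*(19/(-7) + 20/14) = (5*(-2 + (1/8)*(-1)))*(19/(-7) + 20/14) = (5*(-2 - 1/8))*(19*(-1/7) + 20*(1/14)) = (5*(-17/8))*(-19/7 + 10/7) = -85/8*(-9/7) = 765/56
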